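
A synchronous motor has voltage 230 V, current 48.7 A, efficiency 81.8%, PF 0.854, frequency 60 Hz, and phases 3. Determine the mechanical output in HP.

18.2 HP

P_in = √3·V·I·cosφ = 1.732 × 230 × 48.7 × 0.854 = 16568 W
P_out = η·P_in = 0.818 × 16568 = 13553 W
= 13553/746 = 18.2 HP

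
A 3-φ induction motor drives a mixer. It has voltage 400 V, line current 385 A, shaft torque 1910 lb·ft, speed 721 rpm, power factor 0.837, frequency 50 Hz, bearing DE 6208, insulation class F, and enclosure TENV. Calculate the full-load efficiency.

87.6 %

τ = 1910 lb·ft × 1.356 = 2590 N·m
ω = 2π × 721/60 = 75.5 rad/s; P_out = τω = 2590 × 75.5 = 195545 W
P_in = √3·V_L·I_L·cosφ = 1.732 × 400 × 385 × 0.837 = 223251 W
η = P_out / P_in = 195545 / 223251 = 0.876 = 87.6%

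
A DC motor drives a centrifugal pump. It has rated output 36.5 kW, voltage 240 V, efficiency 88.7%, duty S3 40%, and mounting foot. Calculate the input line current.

171 A

P_out = 36.5 kW = 36500 W
P_in = P_out / η = 36500 / 0.887 = 41150 W
I = P_in / V = 41150 / 240 = 171 A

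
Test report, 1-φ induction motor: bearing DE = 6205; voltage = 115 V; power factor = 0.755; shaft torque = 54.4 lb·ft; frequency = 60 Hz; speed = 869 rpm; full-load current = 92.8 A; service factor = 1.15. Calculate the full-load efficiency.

τ = 54.4 lb·ft × 1.356 = 73.77 N·m
ω = 2π × 869/60 = 91 rad/s; P_out = τω = 73.77 × 91 = 6713 W
P_in = V·I·cosφ = 115 × 92.8 × 0.755 = 8057 W
η = P_out / P_in = 6713 / 8057 = 0.833 = 83.3%

83.3 %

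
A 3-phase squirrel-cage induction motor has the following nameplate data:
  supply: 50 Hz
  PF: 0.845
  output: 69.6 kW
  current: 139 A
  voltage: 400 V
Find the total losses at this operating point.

P_in = √3·V·I·cosφ = 1.732×400×139×0.845 = 81373 W
P_out = 69600 W
Losses = P_in − P_out = 81373 − 69600 = 11773 W

11.8 kW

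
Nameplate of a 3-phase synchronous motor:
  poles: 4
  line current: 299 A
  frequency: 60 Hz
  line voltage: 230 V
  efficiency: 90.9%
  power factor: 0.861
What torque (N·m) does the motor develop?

P_in = √3·V·I·cosφ = 1.732 × 230 × 299 × 0.861 = 102553 W
P_out = η·P_in = 0.909 × 102553 = 93221 W
n = n_s = 120×60/4 = 1800 rpm (synchronous)
ω = 2π×1800/60 = 188.5 rad/s
τ = P_out/ω = 93221/188.5 = 495 N·m

495 N·m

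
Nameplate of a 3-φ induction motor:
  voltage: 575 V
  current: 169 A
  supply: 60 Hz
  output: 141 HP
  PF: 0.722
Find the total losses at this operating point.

16300 W

P_in = √3·V·I·cosφ = 1.732×575×169×0.722 = 121518 W
P_out = 141×746 = 105186 W
Losses = P_in − P_out = 121518 − 105186 = 16332 W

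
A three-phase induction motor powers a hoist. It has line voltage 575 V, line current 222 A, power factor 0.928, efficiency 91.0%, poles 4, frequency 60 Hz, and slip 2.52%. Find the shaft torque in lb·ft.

749 lb·ft

P_in = √3·V·I·cosφ = 1.732 × 575 × 222 × 0.928 = 205171 W
P_out = η·P_in = 0.91 × 205171 = 186706 W
n_s = 120×60/4 = 1800 rpm; n = 1800×(1−0.0252) = 1755 rpm
ω = 2π×1755/60 = 183.8 rad/s
τ = P_out/ω = 186706/183.8 = 1016 N·m
In lb·ft: 1016/1.356 = 749 lb·ft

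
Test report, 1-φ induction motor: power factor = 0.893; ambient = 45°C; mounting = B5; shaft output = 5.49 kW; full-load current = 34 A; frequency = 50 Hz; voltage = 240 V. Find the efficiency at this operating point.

75.3 %

P_out = 5.49 kW = 5490 W
P_in = V·I·cosφ = 240 × 34 × 0.893 = 7287 W
η = P_out / P_in = 5490 / 7287 = 0.753 = 75.3%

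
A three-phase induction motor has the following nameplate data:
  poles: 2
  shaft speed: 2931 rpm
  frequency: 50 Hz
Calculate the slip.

2.30 %

n_s = 120f/p = 120×50/2 = 3000 rpm
s = (n_s − n)/n_s = (3000 − 2931)/3000 = 0.0230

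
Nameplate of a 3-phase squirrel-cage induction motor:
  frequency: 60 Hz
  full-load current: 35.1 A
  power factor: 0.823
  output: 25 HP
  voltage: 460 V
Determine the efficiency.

P_out = 25 × 746 = 18650 W
P_in = √3·V_L·I_L·cosφ = 1.732 × 460 × 35.1 × 0.823 = 23015 W
η = P_out / P_in = 18650 / 23015 = 0.810 = 81.0%

81.0 %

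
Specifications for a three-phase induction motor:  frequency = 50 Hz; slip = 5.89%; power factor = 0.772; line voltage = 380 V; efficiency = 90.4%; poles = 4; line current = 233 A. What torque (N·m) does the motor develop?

724 N·m

P_in = √3·V·I·cosφ = 1.732 × 380 × 233 × 0.772 = 118387 W
P_out = η·P_in = 0.904 × 118387 = 107022 W
n_s = 120×50/4 = 1500 rpm; n = 1500×(1−0.0589) = 1412 rpm
ω = 2π×1412/60 = 147.9 rad/s
τ = P_out/ω = 107022/147.9 = 724 N·m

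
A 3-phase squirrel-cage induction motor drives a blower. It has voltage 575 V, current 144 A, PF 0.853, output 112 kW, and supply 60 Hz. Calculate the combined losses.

P_in = √3·V·I·cosφ = 1.732×575×144×0.853 = 122328 W
P_out = 112000 W
Losses = P_in − P_out = 122328 − 112000 = 10328 W

10.3 kW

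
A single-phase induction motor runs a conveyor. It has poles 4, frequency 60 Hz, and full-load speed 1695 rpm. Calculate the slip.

n_s = 120f/p = 120×60/4 = 1800 rpm
s = (n_s − n)/n_s = (1800 − 1695)/1800 = 0.0583

5.83 %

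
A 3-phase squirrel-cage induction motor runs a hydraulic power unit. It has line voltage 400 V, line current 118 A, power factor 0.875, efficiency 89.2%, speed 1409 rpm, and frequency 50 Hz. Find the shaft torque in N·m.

432 N·m

P_in = √3·V·I·cosφ = 1.732 × 400 × 118 × 0.875 = 71532 W
P_out = η·P_in = 0.892 × 71532 = 63807 W
n = 1409 rpm
ω = 2π×1409/60 = 147.6 rad/s
τ = P_out/ω = 63807/147.6 = 432 N·m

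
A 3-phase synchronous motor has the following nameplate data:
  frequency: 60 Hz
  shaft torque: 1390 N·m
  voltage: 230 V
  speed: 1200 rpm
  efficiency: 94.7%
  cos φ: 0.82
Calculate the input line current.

ω = 2π×1200/60 = 125.7 rad/s; P_out = τω = 1390 × 125.7 = 174723 W
P_in = P_out / η = 174723 / 0.947 = 184502 W
I_L = P_in / (√3·V_L·cosφ) = 184502 / (1.732 × 230 × 0.82) = 565 A

565 A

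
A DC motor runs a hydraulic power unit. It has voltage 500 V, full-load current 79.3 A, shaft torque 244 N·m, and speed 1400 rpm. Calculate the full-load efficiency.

90.2 %

ω = 2π × 1400/60 = 146.6 rad/s; P_out = τω = 244 × 146.6 = 35770 W
P_in = V·I = 500 × 79.3 = 39650 W
η = P_out / P_in = 35770 / 39650 = 0.902 = 90.2%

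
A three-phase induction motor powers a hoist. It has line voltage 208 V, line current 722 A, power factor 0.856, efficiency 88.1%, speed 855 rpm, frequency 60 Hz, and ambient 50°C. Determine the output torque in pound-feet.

P_in = √3·V·I·cosφ = 1.732 × 208 × 722 × 0.856 = 222650 W
P_out = η·P_in = 0.881 × 222650 = 196155 W
n = 855 rpm
ω = 2π×855/60 = 89.54 rad/s
τ = P_out/ω = 196155/89.54 = 2191 N·m
In lb·ft: 2191/1.356 = 1620 lb·ft

1620 lb·ft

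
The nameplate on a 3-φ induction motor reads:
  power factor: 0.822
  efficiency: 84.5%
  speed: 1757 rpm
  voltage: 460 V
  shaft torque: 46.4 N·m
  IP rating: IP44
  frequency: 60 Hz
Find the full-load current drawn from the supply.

15.4 A

ω = 2π×1757/60 = 184 rad/s; P_out = τω = 46.4 × 184 = 8538 W
P_in = P_out / η = 8538 / 0.845 = 10104 W
I_L = P_in / (√3·V_L·cosφ) = 10104 / (1.732 × 460 × 0.822) = 15.4 A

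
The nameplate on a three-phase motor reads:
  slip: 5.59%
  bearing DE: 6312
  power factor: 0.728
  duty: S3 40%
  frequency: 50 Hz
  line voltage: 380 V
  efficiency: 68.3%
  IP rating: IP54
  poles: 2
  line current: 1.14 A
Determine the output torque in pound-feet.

P_in = √3·V·I·cosφ = 1.732 × 380 × 1.14 × 0.728 = 546 W
P_out = η·P_in = 0.683 × 546 = 373 W
n_s = 120×50/2 = 3000 rpm; n = 3000×(1−0.0559) = 2832 rpm
ω = 2π×2832/60 = 296.6 rad/s
τ = P_out/ω = 373/296.6 = 1.258 N·m
In lb·ft: 1.258/1.356 = 0.928 lb·ft

0.928 lb·ft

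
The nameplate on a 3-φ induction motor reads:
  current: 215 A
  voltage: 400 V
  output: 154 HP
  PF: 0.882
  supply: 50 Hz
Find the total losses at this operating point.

P_in = √3·V·I·cosφ = 1.732×400×215×0.882 = 131376 W
P_out = 154×746 = 114884 W
Losses = P_in − P_out = 131376 − 114884 = 16492 W

16500 W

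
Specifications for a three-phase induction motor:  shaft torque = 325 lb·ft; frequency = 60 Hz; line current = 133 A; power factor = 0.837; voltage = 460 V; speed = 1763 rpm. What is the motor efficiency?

91.7 %

τ = 325 lb·ft × 1.356 = 440.7 N·m
ω = 2π × 1763/60 = 184.6 rad/s; P_out = τω = 440.7 × 184.6 = 81353 W
P_in = √3·V_L·I_L·cosφ = 1.732 × 460 × 133 × 0.837 = 88692 W
η = P_out / P_in = 81353 / 88692 = 0.917 = 91.7%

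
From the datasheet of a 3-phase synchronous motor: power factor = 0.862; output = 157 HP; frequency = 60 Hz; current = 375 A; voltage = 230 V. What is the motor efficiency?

91.0 %

P_out = 157 × 746 = 117122 W
P_in = √3·V_L·I_L·cosφ = 1.732 × 230 × 375 × 0.862 = 128770 W
η = P_out / P_in = 117122 / 128770 = 0.910 = 91.0%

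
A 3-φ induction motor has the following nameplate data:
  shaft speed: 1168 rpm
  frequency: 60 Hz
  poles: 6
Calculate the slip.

2.67 %

n_s = 120f/p = 120×60/6 = 1200 rpm
s = (n_s − n)/n_s = (1200 − 1168)/1200 = 0.0267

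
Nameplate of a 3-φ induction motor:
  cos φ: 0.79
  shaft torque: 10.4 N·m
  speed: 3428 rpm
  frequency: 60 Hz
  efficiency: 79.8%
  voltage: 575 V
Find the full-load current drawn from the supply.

5.95 A

ω = 2π×3428/60 = 359 rad/s; P_out = τω = 10.4 × 359 = 3734 W
P_in = P_out / η = 3734 / 0.798 = 4679 W
I_L = P_in / (√3·V_L·cosφ) = 4679 / (1.732 × 575 × 0.79) = 5.95 A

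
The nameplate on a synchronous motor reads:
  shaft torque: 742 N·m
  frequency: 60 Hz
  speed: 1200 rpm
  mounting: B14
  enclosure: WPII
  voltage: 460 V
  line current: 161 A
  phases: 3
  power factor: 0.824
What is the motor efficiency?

88.2 %

ω = 2π × 1200/60 = 125.7 rad/s; P_out = τω = 742 × 125.7 = 93269 W
P_in = √3·V_L·I_L·cosφ = 1.732 × 460 × 161 × 0.824 = 105696 W
η = P_out / P_in = 93269 / 105696 = 0.882 = 88.2%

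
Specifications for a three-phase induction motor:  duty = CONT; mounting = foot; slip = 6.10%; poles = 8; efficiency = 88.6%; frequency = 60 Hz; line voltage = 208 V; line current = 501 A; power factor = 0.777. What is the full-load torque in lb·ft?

1040 lb·ft

P_in = √3·V·I·cosφ = 1.732 × 208 × 501 × 0.777 = 140239 W
P_out = η·P_in = 0.886 × 140239 = 124252 W
n_s = 120×60/8 = 900 rpm; n = 900×(1−0.061) = 845 rpm
ω = 2π×845/60 = 88.49 rad/s
τ = P_out/ω = 124252/88.49 = 1404 N·m
In lb·ft: 1404/1.356 = 1040 lb·ft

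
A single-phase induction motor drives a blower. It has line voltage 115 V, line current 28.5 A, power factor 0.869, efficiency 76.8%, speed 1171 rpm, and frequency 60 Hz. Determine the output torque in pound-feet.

13.2 lb·ft

P_in = V·I·cosφ = 115 × 28.5 × 0.869 = 2848 W
P_out = η·P_in = 0.768 × 2848 = 2187 W
n = 1171 rpm
ω = 2π×1171/60 = 122.6 rad/s
τ = P_out/ω = 2187/122.6 = 17.84 N·m
In lb·ft: 17.84/1.356 = 13.2 lb·ft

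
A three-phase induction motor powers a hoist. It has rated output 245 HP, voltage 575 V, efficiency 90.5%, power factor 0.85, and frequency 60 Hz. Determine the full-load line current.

239 A

P_out = 245 × 746 = 182770 W
P_in = P_out / η = 182770 / 0.905 = 201956 W
I_L = P_in / (√3·V_L·cosφ) = 201956 / (1.732 × 575 × 0.85) = 239 A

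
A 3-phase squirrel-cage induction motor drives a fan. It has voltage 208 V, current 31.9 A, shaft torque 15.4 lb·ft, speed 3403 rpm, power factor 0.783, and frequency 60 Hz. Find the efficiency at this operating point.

82.7 %

τ = 15.4 lb·ft × 1.356 = 20.88 N·m
ω = 2π × 3403/60 = 356.4 rad/s; P_out = τω = 20.88 × 356.4 = 7442 W
P_in = √3·V_L·I_L·cosφ = 1.732 × 208 × 31.9 × 0.783 = 8998 W
η = P_out / P_in = 7442 / 8998 = 0.827 = 82.7%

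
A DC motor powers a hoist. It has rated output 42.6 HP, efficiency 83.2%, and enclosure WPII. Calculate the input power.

38.2 kW

P_out = 42.6 × 746 = 31780 W
P_in = P_out/η = 31780/0.832 = 38197 W = 38.2 kW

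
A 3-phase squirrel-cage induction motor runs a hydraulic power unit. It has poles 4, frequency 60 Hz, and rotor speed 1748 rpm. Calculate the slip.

2.89 %

n_s = 120f/p = 120×60/4 = 1800 rpm
s = (n_s − n)/n_s = (1800 − 1748)/1800 = 0.0289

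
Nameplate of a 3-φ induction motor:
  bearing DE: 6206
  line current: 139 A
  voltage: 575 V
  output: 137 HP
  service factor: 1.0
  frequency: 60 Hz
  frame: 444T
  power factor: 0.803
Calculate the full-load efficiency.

P_out = 137 × 746 = 102202 W
P_in = √3·V_L·I_L·cosφ = 1.732 × 575 × 139 × 0.803 = 111159 W
η = P_out / P_in = 102202 / 111159 = 0.919 = 91.9%

91.9 %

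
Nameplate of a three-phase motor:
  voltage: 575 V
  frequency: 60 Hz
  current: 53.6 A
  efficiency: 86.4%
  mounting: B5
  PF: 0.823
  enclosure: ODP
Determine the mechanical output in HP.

50.9 HP

P_in = √3·V·I·cosφ = 1.732 × 575 × 53.6 × 0.823 = 43932 W
P_out = η·P_in = 0.864 × 43932 = 37957 W
= 37957/746 = 50.9 HP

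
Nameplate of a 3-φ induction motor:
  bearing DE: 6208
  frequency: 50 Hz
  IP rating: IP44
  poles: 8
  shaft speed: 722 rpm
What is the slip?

3.73 %

n_s = 120f/p = 120×50/8 = 750 rpm
s = (n_s − n)/n_s = (750 − 722)/750 = 0.0373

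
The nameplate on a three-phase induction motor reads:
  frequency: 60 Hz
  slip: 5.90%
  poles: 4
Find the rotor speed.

n_s = 120f/p = 120×60/4 = 1800 rpm
n = n_s(1 − s) = 1800 × (1 − 0.059) = 1694 rpm

1694 rpm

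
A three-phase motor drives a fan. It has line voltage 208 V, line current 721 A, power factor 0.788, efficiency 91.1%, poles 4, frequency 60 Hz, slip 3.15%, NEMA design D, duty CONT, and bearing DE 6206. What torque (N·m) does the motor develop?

1020 N·m

P_in = √3·V·I·cosφ = 1.732 × 208 × 721 × 0.788 = 204679 W
P_out = η·P_in = 0.911 × 204679 = 186463 W
n_s = 120×60/4 = 1800 rpm; n = 1800×(1−0.0315) = 1743 rpm
ω = 2π×1743/60 = 182.5 rad/s
τ = P_out/ω = 186463/182.5 = 1020 N·m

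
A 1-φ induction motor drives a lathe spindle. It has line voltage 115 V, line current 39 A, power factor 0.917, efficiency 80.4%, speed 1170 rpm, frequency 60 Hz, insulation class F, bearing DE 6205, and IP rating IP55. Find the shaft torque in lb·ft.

P_in = V·I·cosφ = 115 × 39 × 0.917 = 4113 W
P_out = η·P_in = 0.804 × 4113 = 3307 W
n = 1170 rpm
ω = 2π×1170/60 = 122.5 rad/s
τ = P_out/ω = 3307/122.5 = 27 N·m
In lb·ft: 27/1.356 = 19.9 lb·ft

19.9 lb·ft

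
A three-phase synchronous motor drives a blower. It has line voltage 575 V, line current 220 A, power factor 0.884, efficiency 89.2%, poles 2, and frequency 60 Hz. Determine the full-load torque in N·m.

458 N·m

P_in = √3·V·I·cosφ = 1.732 × 575 × 220 × 0.884 = 193683 W
P_out = η·P_in = 0.892 × 193683 = 172765 W
n = n_s = 120×60/2 = 3600 rpm (synchronous)
ω = 2π×3600/60 = 377 rad/s
τ = P_out/ω = 172765/377 = 458 N·m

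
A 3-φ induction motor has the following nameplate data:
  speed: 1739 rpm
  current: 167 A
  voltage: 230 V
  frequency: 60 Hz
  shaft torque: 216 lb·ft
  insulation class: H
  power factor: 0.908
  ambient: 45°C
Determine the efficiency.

88.3 %

τ = 216 lb·ft × 1.356 = 292.9 N·m
ω = 2π × 1739/60 = 182.1 rad/s; P_out = τω = 292.9 × 182.1 = 53337 W
P_in = √3·V_L·I_L·cosφ = 1.732 × 230 × 167 × 0.908 = 60406 W
η = P_out / P_in = 53337 / 60406 = 0.883 = 88.3%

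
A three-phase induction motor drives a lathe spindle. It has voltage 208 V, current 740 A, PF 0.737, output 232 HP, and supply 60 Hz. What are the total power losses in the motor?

23.4 kW

P_in = √3·V·I·cosφ = 1.732×208×740×0.737 = 196476 W
P_out = 232×746 = 173072 W
Losses = P_in − P_out = 196476 − 173072 = 23404 W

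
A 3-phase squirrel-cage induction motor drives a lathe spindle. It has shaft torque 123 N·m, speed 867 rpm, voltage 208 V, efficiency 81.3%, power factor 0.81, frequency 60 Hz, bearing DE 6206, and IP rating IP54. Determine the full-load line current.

47.1 A

ω = 2π×867/60 = 90.79 rad/s; P_out = τω = 123 × 90.79 = 11167 W
P_in = P_out / η = 11167 / 0.813 = 13736 W
I_L = P_in / (√3·V_L·cosφ) = 13736 / (1.732 × 208 × 0.81) = 47.1 A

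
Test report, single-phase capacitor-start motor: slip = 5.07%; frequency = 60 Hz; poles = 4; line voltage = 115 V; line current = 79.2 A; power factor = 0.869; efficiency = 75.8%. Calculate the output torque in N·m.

33.5 N·m

P_in = V·I·cosφ = 115 × 79.2 × 0.869 = 7915 W
P_out = η·P_in = 0.758 × 7915 = 6000 W
n_s = 120×60/4 = 1800 rpm; n = 1800×(1−0.0507) = 1709 rpm
ω = 2π×1709/60 = 179 rad/s
τ = P_out/ω = 6000/179 = 33.5 N·m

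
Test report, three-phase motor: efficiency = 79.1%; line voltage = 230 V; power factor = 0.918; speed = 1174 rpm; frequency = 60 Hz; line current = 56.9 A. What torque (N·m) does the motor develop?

P_in = √3·V·I·cosφ = 1.732 × 230 × 56.9 × 0.918 = 20808 W
P_out = η·P_in = 0.791 × 20808 = 16459 W
n = 1174 rpm
ω = 2π×1174/60 = 122.9 rad/s
τ = P_out/ω = 16459/122.9 = 134 N·m

134 N·m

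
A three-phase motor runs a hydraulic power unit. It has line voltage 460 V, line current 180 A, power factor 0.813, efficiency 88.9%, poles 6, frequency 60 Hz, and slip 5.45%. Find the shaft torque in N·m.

P_in = √3·V·I·cosφ = 1.732 × 460 × 180 × 0.813 = 116592 W
P_out = η·P_in = 0.889 × 116592 = 103650 W
n_s = 120×60/6 = 1200 rpm; n = 1200×(1−0.0545) = 1135 rpm
ω = 2π×1135/60 = 118.9 rad/s
τ = P_out/ω = 103650/118.9 = 872 N·m

872 N·m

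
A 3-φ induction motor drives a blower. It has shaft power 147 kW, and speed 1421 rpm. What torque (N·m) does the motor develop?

ω = 2π × 1421/60 = 148.8 rad/s
τ = P/ω = 147000/148.8 = 988 N·m

988 N·m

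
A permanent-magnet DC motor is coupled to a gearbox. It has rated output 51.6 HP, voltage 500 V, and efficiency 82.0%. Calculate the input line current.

P_out = 51.6 × 746 = 38494 W
P_in = P_out / η = 38494 / 0.820 = 46944 W
I = P_in / V = 46944 / 500 = 93.9 A

93.9 A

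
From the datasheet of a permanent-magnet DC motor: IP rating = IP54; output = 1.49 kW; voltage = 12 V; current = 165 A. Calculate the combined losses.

P_in = V·I = 12×165 = 1980 W
P_out = 1490 W
Losses = P_in − P_out = 1980 − 1490 = 490 W

490 W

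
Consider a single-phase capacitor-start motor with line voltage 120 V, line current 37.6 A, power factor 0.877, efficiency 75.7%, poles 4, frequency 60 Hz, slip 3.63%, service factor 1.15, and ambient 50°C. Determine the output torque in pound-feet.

P_in = V·I·cosφ = 120 × 37.6 × 0.877 = 3957 W
P_out = η·P_in = 0.757 × 3957 = 2995 W
n_s = 120×60/4 = 1800 rpm; n = 1800×(1−0.0363) = 1735 rpm
ω = 2π×1735/60 = 181.7 rad/s
τ = P_out/ω = 2995/181.7 = 16.48 N·m
In lb·ft: 16.48/1.356 = 12.2 lb·ft

12.2 lb·ft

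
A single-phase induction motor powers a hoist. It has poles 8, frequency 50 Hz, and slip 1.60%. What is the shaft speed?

738 rpm

n_s = 120f/p = 120×50/8 = 750 rpm
n = n_s(1 − s) = 750 × (1 − 0.016) = 738 rpm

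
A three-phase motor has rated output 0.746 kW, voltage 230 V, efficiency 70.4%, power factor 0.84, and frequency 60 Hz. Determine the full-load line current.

3.17 A

P_out = 0.746 kW = 746 W
P_in = P_out / η = 746 / 0.704 = 1060 W
I_L = P_in / (√3·V_L·cosφ) = 1060 / (1.732 × 230 × 0.84) = 3.17 A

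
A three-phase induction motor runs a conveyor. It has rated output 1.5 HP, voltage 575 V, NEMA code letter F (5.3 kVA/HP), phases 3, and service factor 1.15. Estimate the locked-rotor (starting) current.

S_LR = 5.3 × 1.5 = 7.95 kVA
I_LR = S_LR/(√3·V_L) = 7950/(1.732×575) = 7.98 A

7.98 A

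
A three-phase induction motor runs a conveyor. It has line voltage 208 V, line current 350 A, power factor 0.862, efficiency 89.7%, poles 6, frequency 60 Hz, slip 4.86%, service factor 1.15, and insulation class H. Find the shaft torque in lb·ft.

601 lb·ft

P_in = √3·V·I·cosφ = 1.732 × 208 × 350 × 0.862 = 108689 W
P_out = η·P_in = 0.897 × 108689 = 97494 W
n_s = 120×60/6 = 1200 rpm; n = 1200×(1−0.0486) = 1142 rpm
ω = 2π×1142/60 = 119.6 rad/s
τ = P_out/ω = 97494/119.6 = 815.2 N·m
In lb·ft: 815.2/1.356 = 601 lb·ft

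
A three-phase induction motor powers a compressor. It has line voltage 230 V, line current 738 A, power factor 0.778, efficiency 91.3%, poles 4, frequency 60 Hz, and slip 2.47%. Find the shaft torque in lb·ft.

P_in = √3·V·I·cosφ = 1.732 × 230 × 738 × 0.778 = 228724 W
P_out = η·P_in = 0.913 × 228724 = 208825 W
n_s = 120×60/4 = 1800 rpm; n = 1800×(1−0.0247) = 1756 rpm
ω = 2π×1756/60 = 183.9 rad/s
τ = P_out/ω = 208825/183.9 = 1136 N·m
In lb·ft: 1136/1.356 = 838 lb·ft

838 lb·ft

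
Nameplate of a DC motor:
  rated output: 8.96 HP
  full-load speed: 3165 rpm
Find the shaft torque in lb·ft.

14.9 lb·ft

P_out = 8.96 × 746 = 6684 W
ω = 2π × 3165/60 = 331.4 rad/s
τ = P_out/ω = 6684/331.4 = 20.17 N·m
In lb·ft: 20.17/1.356 = 14.9 lb·ft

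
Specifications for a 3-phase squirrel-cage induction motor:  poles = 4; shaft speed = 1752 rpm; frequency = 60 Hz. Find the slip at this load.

n_s = 120f/p = 120×60/4 = 1800 rpm
s = (n_s − n)/n_s = (1800 − 1752)/1800 = 0.0267

2.7 %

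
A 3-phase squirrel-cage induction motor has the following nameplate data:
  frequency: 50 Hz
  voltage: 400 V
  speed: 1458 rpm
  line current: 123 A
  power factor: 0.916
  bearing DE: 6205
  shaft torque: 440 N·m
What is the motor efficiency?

ω = 2π × 1458/60 = 152.7 rad/s; P_out = τω = 440 × 152.7 = 67188 W
P_in = √3·V_L·I_L·cosφ = 1.732 × 400 × 123 × 0.916 = 78056 W
η = P_out / P_in = 67188 / 78056 = 0.861 = 86.1%

86.1 %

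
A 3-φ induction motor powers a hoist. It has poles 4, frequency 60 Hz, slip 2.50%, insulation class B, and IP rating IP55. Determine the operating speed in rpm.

1755 rpm

n_s = 120f/p = 120×60/4 = 1800 rpm
n = n_s(1 − s) = 1800 × (1 − 0.025) = 1755 rpm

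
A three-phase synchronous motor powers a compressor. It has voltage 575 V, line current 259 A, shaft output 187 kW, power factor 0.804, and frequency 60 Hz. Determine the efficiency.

90.2 %

P_out = 187 kW = 187000 W
P_in = √3·V_L·I_L·cosφ = 1.732 × 575 × 259 × 0.804 = 207382 W
η = P_out / P_in = 187000 / 207382 = 0.902 = 90.2%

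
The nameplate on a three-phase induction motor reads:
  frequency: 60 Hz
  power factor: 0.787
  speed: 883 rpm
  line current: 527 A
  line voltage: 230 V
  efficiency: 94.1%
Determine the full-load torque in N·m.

1680 N·m

P_in = √3·V·I·cosφ = 1.732 × 230 × 527 × 0.787 = 165219 W
P_out = η·P_in = 0.941 × 165219 = 155471 W
n = 883 rpm
ω = 2π×883/60 = 92.47 rad/s
τ = P_out/ω = 155471/92.47 = 1680 N·m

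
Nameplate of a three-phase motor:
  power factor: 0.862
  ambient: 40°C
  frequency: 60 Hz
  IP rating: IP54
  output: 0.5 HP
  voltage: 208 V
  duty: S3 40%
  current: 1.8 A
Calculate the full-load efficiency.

P_out = 0.5 × 746 = 373 W
P_in = √3·V_L·I_L·cosφ = 1.732 × 208 × 1.8 × 0.862 = 559 W
η = P_out / P_in = 373 / 559 = 0.667 = 66.7%

66.7 %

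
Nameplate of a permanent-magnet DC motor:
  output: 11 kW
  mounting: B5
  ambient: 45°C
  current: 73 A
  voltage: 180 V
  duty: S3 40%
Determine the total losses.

2.14 kW

P_in = V·I = 180×73 = 13140 W
P_out = 11000 W
Losses = P_in − P_out = 13140 − 11000 = 2140 W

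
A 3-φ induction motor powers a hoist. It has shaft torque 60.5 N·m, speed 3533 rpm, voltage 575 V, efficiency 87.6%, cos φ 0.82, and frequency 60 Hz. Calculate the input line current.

31.3 A

ω = 2π×3533/60 = 370 rad/s; P_out = τω = 60.5 × 370 = 22385 W
P_in = P_out / η = 22385 / 0.876 = 25554 W
I_L = P_in / (√3·V_L·cosφ) = 25554 / (1.732 × 575 × 0.82) = 31.3 A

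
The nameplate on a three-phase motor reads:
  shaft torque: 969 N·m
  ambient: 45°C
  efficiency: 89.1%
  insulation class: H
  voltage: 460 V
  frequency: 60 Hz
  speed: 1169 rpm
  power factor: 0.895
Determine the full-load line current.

ω = 2π×1169/60 = 122.4 rad/s; P_out = τω = 969 × 122.4 = 118606 W
P_in = P_out / η = 118606 / 0.891 = 133116 W
I_L = P_in / (√3·V_L·cosφ) = 133116 / (1.732 × 460 × 0.895) = 187 A

187 A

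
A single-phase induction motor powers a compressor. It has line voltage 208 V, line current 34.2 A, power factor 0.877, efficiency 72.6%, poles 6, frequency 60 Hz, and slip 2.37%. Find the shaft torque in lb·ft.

P_in = V·I·cosφ = 208 × 34.2 × 0.877 = 6239 W
P_out = η·P_in = 0.726 × 6239 = 4530 W
n_s = 120×60/6 = 1200 rpm; n = 1200×(1−0.0237) = 1172 rpm
ω = 2π×1172/60 = 122.7 rad/s
τ = P_out/ω = 4530/122.7 = 36.92 N·m
In lb·ft: 36.92/1.356 = 27.2 lb·ft

27.2 lb·ft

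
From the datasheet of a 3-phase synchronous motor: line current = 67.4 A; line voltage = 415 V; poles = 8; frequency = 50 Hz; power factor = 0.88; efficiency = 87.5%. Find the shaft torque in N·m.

475 N·m

P_in = √3·V·I·cosφ = 1.732 × 415 × 67.4 × 0.88 = 42632 W
P_out = η·P_in = 0.875 × 42632 = 37303 W
n = n_s = 120×50/8 = 750 rpm (synchronous)
ω = 2π×750/60 = 78.54 rad/s
τ = P_out/ω = 37303/78.54 = 475 N·m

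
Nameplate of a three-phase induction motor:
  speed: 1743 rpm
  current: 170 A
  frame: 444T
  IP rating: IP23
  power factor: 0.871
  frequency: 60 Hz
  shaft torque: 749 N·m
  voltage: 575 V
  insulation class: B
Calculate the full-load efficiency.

92.7 %

ω = 2π × 1743/60 = 182.5 rad/s; P_out = τω = 749 × 182.5 = 136693 W
P_in = √3·V_L·I_L·cosφ = 1.732 × 575 × 170 × 0.871 = 147463 W
η = P_out / P_in = 136693 / 147463 = 0.927 = 92.7%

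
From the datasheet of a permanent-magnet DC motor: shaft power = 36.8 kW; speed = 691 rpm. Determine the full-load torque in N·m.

ω = 2π × 691/60 = 72.36 rad/s
τ = P/ω = 36800/72.36 = 509 N·m

509 N·m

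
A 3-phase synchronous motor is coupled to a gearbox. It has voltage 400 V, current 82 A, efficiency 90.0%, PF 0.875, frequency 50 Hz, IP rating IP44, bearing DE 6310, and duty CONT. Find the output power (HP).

P_in = √3·V·I·cosφ = 1.732 × 400 × 82 × 0.875 = 49708 W
P_out = η·P_in = 0.9 × 49708 = 44737 W
= 44737/746 = 60 HP

60 HP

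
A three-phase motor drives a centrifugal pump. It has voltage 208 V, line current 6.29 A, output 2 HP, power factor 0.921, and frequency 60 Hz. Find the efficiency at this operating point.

P_out = 2 × 746 = 1492 W
P_in = √3·V_L·I_L·cosφ = 1.732 × 208 × 6.29 × 0.921 = 2087 W
η = P_out / P_in = 1492 / 2087 = 0.715 = 71.5%

71.5 %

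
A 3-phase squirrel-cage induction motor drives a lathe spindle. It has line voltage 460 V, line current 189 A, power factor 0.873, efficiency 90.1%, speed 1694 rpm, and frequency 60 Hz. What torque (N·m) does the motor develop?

P_in = √3·V·I·cosφ = 1.732 × 460 × 189 × 0.873 = 131456 W
P_out = η·P_in = 0.901 × 131456 = 118442 W
n = 1694 rpm
ω = 2π×1694/60 = 177.4 rad/s
τ = P_out/ω = 118442/177.4 = 668 N·m

668 N·m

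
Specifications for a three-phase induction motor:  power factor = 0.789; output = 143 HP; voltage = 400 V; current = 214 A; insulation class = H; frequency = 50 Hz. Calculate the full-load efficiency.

P_out = 143 × 746 = 106678 W
P_in = √3·V_L·I_L·cosφ = 1.732 × 400 × 214 × 0.789 = 116977 W
η = P_out / P_in = 106678 / 116977 = 0.912 = 91.2%

91.2 %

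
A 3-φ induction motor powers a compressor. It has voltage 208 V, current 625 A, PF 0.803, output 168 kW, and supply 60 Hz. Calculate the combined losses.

P_in = √3·V·I·cosφ = 1.732×208×625×0.803 = 180803 W
P_out = 168000 W
Losses = P_in − P_out = 180803 − 168000 = 12803 W

12.8 kW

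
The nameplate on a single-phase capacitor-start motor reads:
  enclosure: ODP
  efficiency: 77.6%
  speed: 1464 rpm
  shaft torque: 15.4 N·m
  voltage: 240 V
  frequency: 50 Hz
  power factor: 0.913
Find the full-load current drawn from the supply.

13.9 A

ω = 2π×1464/60 = 153.3 rad/s; P_out = τω = 15.4 × 153.3 = 2361 W
P_in = P_out / η = 2361 / 0.776 = 3043 W
I = P_in / (V·cosφ) = 3043 / (240 × 0.913) = 13.9 A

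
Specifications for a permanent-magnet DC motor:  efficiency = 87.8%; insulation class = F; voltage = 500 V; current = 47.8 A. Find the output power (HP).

P_in = V·I = 500 × 47.8 = 23900 W
P_out = η·P_in = 0.878 × 23900 = 20984 W
= 20984/746 = 28.1 HP

28.1 HP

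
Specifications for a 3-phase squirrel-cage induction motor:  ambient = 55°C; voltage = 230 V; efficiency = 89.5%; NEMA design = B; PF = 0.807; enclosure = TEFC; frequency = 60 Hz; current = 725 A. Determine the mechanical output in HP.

P_in = √3·V·I·cosφ = 1.732 × 230 × 725 × 0.807 = 233070 W
P_out = η·P_in = 0.895 × 233070 = 208598 W
= 208598/746 = 280 HP

280 HP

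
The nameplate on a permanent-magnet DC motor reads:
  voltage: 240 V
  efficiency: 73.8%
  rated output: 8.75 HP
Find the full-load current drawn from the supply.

36.9 A

P_out = 8.75 × 746 = 6528 W
P_in = P_out / η = 6528 / 0.738 = 8846 W
I = P_in / V = 8846 / 240 = 36.9 A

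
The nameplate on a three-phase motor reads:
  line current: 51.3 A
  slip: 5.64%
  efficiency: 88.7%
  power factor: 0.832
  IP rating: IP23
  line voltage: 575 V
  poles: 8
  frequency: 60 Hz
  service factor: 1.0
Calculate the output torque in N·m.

P_in = √3·V·I·cosφ = 1.732 × 575 × 51.3 × 0.832 = 42507 W
P_out = η·P_in = 0.887 × 42507 = 37704 W
n_s = 120×60/8 = 900 rpm; n = 900×(1−0.0564) = 849 rpm
ω = 2π×849/60 = 88.91 rad/s
τ = P_out/ω = 37704/88.91 = 424 N·m

424 N·m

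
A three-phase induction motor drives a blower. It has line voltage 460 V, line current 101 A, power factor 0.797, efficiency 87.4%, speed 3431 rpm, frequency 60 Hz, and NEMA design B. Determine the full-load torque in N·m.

156 N·m

P_in = √3·V·I·cosφ = 1.732 × 460 × 101 × 0.797 = 64134 W
P_out = η·P_in = 0.874 × 64134 = 56053 W
n = 3431 rpm
ω = 2π×3431/60 = 359.3 rad/s
τ = P_out/ω = 56053/359.3 = 156 N·m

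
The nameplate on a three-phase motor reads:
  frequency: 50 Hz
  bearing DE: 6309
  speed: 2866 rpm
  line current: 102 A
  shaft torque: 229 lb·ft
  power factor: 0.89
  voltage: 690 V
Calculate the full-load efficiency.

τ = 229 lb·ft × 1.356 = 310.5 N·m
ω = 2π × 2866/60 = 300.1 rad/s; P_out = τω = 310.5 × 300.1 = 93181 W
P_in = √3·V_L·I_L·cosφ = 1.732 × 690 × 102 × 0.89 = 108489 W
η = P_out / P_in = 93181 / 108489 = 0.859 = 85.9%

85.9 %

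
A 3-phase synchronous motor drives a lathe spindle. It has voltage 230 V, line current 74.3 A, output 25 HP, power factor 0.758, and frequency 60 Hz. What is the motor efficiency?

P_out = 25 × 746 = 18650 W
P_in = √3·V_L·I_L·cosφ = 1.732 × 230 × 74.3 × 0.758 = 22435 W
η = P_out / P_in = 18650 / 22435 = 0.831 = 83.1%

83.1 %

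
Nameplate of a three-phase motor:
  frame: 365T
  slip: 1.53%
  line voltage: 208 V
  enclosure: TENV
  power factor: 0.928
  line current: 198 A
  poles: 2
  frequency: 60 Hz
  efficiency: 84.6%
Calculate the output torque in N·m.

P_in = √3·V·I·cosφ = 1.732 × 208 × 198 × 0.928 = 66195 W
P_out = η·P_in = 0.846 × 66195 = 56001 W
n_s = 120×60/2 = 3600 rpm; n = 3600×(1−0.0153) = 3545 rpm
ω = 2π×3545/60 = 371.2 rad/s
τ = P_out/ω = 56001/371.2 = 151 N·m

151 N·m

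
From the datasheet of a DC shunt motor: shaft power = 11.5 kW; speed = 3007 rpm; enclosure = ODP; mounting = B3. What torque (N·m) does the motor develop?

ω = 2π × 3007/60 = 314.9 rad/s
τ = P/ω = 11500/314.9 = 36.5 N·m

36.5 N·m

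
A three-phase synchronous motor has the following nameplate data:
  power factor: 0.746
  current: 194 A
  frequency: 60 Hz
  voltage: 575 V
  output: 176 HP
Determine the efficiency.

P_out = 176 × 746 = 131296 W
P_in = √3·V_L·I_L·cosφ = 1.732 × 575 × 194 × 0.746 = 144131 W
η = P_out / P_in = 131296 / 144131 = 0.911 = 91.1%

91.1 %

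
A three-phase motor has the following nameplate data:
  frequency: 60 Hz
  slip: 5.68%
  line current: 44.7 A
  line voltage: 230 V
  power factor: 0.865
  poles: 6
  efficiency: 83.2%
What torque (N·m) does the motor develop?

108 N·m

P_in = √3·V·I·cosφ = 1.732 × 230 × 44.7 × 0.865 = 15403 W
P_out = η·P_in = 0.832 × 15403 = 12815 W
n_s = 120×60/6 = 1200 rpm; n = 1200×(1−0.0568) = 1132 rpm
ω = 2π×1132/60 = 118.5 rad/s
τ = P_out/ω = 12815/118.5 = 108 N·m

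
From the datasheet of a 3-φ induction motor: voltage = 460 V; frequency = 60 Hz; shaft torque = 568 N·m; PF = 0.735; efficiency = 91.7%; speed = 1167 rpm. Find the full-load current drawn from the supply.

ω = 2π×1167/60 = 122.2 rad/s; P_out = τω = 568 × 122.2 = 69410 W
P_in = P_out / η = 69410 / 0.917 = 75692 W
I_L = P_in / (√3·V_L·cosφ) = 75692 / (1.732 × 460 × 0.735) = 129 A

129 A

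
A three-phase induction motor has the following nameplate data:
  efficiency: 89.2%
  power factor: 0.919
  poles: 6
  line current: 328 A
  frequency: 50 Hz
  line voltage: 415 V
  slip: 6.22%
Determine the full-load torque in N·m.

1970 N·m

P_in = √3·V·I·cosφ = 1.732 × 415 × 328 × 0.919 = 216663 W
P_out = η·P_in = 0.892 × 216663 = 193263 W
n_s = 120×50/6 = 1000 rpm; n = 1000×(1−0.0622) = 938 rpm
ω = 2π×938/60 = 98.23 rad/s
τ = P_out/ω = 193263/98.23 = 1970 N·m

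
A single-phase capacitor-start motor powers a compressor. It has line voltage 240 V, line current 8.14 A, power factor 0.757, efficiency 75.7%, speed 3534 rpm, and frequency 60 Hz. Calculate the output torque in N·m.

P_in = V·I·cosφ = 240 × 8.14 × 0.757 = 1479 W
P_out = η·P_in = 0.757 × 1479 = 1120 W
n = 3534 rpm
ω = 2π×3534/60 = 370.1 rad/s
τ = P_out/ω = 1120/370.1 = 3.03 N·m

3.03 N·m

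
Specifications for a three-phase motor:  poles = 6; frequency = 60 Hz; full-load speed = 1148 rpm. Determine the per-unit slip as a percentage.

4.33 %

n_s = 120f/p = 120×60/6 = 1200 rpm
s = (n_s − n)/n_s = (1200 − 1148)/1200 = 0.0433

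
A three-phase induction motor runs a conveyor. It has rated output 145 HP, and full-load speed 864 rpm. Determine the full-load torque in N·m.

P_out = 145 × 746 = 108170 W
ω = 2π × 864/60 = 90.48 rad/s
τ = P_out/ω = 108170/90.48 = 1200 N·m

1200 N·m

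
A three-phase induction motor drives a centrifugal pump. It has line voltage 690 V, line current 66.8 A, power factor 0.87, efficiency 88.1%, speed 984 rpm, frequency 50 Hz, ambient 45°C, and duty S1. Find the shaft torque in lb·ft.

P_in = √3·V·I·cosφ = 1.732 × 690 × 66.8 × 0.87 = 69453 W
P_out = η·P_in = 0.881 × 69453 = 61188 W
n = 984 rpm
ω = 2π×984/60 = 103 rad/s
τ = P_out/ω = 61188/103 = 594.1 N·m
In lb·ft: 594.1/1.356 = 438 lb·ft

438 lb·ft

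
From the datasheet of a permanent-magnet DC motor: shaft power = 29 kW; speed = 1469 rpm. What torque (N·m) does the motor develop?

ω = 2π × 1469/60 = 153.8 rad/s
τ = P/ω = 29000/153.8 = 189 N·m

189 N·m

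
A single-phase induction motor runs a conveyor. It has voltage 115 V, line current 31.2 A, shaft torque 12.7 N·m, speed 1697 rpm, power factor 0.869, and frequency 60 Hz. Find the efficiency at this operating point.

ω = 2π × 1697/60 = 177.7 rad/s; P_out = τω = 12.7 × 177.7 = 2257 W
P_in = V·I·cosφ = 115 × 31.2 × 0.869 = 3118 W
η = P_out / P_in = 2257 / 3118 = 0.724 = 72.4%

72.4 %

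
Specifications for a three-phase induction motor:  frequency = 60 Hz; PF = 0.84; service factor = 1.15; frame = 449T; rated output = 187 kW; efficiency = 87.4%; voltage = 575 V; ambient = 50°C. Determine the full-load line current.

256 A

P_out = 187 kW = 187000 W
P_in = P_out / η = 187000 / 0.874 = 213959 W
I_L = P_in / (√3·V_L·cosφ) = 213959 / (1.732 × 575 × 0.84) = 256 A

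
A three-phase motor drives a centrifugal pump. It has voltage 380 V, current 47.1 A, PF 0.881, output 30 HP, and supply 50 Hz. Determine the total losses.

4.93 kW

P_in = √3·V·I·cosφ = 1.732×380×47.1×0.881 = 27310 W
P_out = 30×746 = 22380 W
Losses = P_in − P_out = 27310 − 22380 = 4930 W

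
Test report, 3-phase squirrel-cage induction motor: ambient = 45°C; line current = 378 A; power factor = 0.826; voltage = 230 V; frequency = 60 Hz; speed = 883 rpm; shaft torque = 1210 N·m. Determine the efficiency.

ω = 2π × 883/60 = 92.47 rad/s; P_out = τω = 1210 × 92.47 = 111889 W
P_in = √3·V_L·I_L·cosφ = 1.732 × 230 × 378 × 0.826 = 124379 W
η = P_out / P_in = 111889 / 124379 = 0.900 = 90.0%

90.0 %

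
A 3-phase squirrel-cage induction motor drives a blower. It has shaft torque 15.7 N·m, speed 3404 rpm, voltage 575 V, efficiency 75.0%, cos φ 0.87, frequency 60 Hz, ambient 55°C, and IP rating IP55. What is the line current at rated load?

8.61 A

ω = 2π×3404/60 = 356.5 rad/s; P_out = τω = 15.7 × 356.5 = 5597 W
P_in = P_out / η = 5597 / 0.750 = 7463 W
I_L = P_in / (√3·V_L·cosφ) = 7463 / (1.732 × 575 × 0.87) = 8.61 A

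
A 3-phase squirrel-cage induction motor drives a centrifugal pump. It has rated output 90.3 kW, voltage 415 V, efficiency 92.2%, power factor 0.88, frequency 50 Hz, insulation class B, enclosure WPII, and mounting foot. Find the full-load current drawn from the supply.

P_out = 90.3 kW = 90300 W
P_in = P_out / η = 90300 / 0.922 = 97939 W
I_L = P_in / (√3·V_L·cosφ) = 97939 / (1.732 × 415 × 0.88) = 155 A

155 A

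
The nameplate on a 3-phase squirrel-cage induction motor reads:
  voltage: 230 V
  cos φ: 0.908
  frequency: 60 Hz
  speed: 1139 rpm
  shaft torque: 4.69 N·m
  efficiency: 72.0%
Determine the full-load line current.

2.15 A

ω = 2π×1139/60 = 119.3 rad/s; P_out = τω = 4.69 × 119.3 = 560 W
P_in = P_out / η = 560 / 0.720 = 778 W
I_L = P_in / (√3·V_L·cosφ) = 778 / (1.732 × 230 × 0.908) = 2.15 A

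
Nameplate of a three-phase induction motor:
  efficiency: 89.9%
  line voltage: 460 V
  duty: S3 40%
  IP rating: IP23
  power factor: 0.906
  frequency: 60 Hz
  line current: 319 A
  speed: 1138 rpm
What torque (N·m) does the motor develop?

P_in = √3·V·I·cosφ = 1.732 × 460 × 319 × 0.906 = 230263 W
P_out = η·P_in = 0.899 × 230263 = 207006 W
n = 1138 rpm
ω = 2π×1138/60 = 119.2 rad/s
τ = P_out/ω = 207006/119.2 = 1740 N·m

1740 N·m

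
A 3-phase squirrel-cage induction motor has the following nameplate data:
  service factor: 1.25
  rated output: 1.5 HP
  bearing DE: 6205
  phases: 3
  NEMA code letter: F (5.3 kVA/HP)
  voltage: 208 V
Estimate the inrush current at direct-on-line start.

S_LR = 5.3 × 1.5 = 7.95 kVA
I_LR = S_LR/(√3·V_L) = 7950/(1.732×208) = 22.1 A

22.1 A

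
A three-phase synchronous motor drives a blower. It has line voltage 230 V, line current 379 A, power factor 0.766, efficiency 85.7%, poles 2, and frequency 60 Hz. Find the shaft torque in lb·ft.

P_in = √3·V·I·cosφ = 1.732 × 230 × 379 × 0.766 = 115649 W
P_out = η·P_in = 0.857 × 115649 = 99111 W
n = n_s = 120×60/2 = 3600 rpm (synchronous)
ω = 2π×3600/60 = 377 rad/s
τ = P_out/ω = 99111/377 = 262.9 N·m
In lb·ft: 262.9/1.356 = 194 lb·ft

194 lb·ft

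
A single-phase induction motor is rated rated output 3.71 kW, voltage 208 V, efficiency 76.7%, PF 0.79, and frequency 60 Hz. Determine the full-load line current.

29.4 A

P_out = 3.71 kW = 3710 W
P_in = P_out / η = 3710 / 0.767 = 4837 W
I = P_in / (V·cosφ) = 4837 / (208 × 0.79) = 29.4 A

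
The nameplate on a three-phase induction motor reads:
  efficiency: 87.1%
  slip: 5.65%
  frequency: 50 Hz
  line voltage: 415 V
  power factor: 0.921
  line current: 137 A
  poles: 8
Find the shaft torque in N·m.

1070 N·m

P_in = √3·V·I·cosφ = 1.732 × 415 × 137 × 0.921 = 90694 W
P_out = η·P_in = 0.871 × 90694 = 78994 W
n_s = 120×50/8 = 750 rpm; n = 750×(1−0.0565) = 708 rpm
ω = 2π×708/60 = 74.14 rad/s
τ = P_out/ω = 78994/74.14 = 1070 N·m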